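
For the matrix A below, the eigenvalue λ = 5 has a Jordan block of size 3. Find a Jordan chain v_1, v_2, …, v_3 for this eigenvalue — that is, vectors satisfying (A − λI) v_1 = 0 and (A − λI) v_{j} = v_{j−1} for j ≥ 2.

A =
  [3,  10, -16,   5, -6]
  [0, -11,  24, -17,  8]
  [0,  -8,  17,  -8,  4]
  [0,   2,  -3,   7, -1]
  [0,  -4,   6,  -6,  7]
A Jordan chain for λ = 5 of length 3:
v_1 = (2, -2, 0, 0, -4)ᵀ
v_2 = (0, -16, -8, 2, -4)ᵀ
v_3 = (5, 1, 0, 0, 0)ᵀ

Let N = A − (5)·I. We want v_3 with N^3 v_3 = 0 but N^2 v_3 ≠ 0; then v_{j-1} := N · v_j for j = 3, …, 2.

Pick v_3 = (5, 1, 0, 0, 0)ᵀ.
Then v_2 = N · v_3 = (0, -16, -8, 2, -4)ᵀ.
Then v_1 = N · v_2 = (2, -2, 0, 0, -4)ᵀ.

Sanity check: (A − (5)·I) v_1 = (0, 0, 0, 0, 0)ᵀ = 0. ✓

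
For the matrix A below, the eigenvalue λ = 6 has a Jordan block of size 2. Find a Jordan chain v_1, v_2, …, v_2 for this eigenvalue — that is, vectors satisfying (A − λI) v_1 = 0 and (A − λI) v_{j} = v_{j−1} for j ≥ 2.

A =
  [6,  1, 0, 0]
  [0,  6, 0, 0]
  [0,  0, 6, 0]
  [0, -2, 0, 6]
A Jordan chain for λ = 6 of length 2:
v_1 = (1, 0, 0, -2)ᵀ
v_2 = (0, 1, 0, 0)ᵀ

Let N = A − (6)·I. We want v_2 with N^2 v_2 = 0 but N^1 v_2 ≠ 0; then v_{j-1} := N · v_j for j = 2, …, 2.

Pick v_2 = (0, 1, 0, 0)ᵀ.
Then v_1 = N · v_2 = (1, 0, 0, -2)ᵀ.

Sanity check: (A − (6)·I) v_1 = (0, 0, 0, 0)ᵀ = 0. ✓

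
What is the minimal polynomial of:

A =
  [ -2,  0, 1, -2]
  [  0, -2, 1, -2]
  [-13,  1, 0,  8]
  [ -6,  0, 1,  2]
x^4 + 2*x^3 - 12*x^2 - 40*x - 32

The characteristic polynomial is χ_A(x) = (x - 4)*(x + 2)^3, so the eigenvalues are known. The minimal polynomial is
  m_A(x) = Π_λ (x − λ)^{k_λ}
where k_λ is the size of the *largest* Jordan block for λ (equivalently, the smallest k with (A − λI)^k v = 0 for every generalised eigenvector v of λ).

  λ = -2: largest Jordan block has size 3, contributing (x + 2)^3
  λ = 4: largest Jordan block has size 1, contributing (x − 4)

So m_A(x) = (x - 4)*(x + 2)^3 = x^4 + 2*x^3 - 12*x^2 - 40*x - 32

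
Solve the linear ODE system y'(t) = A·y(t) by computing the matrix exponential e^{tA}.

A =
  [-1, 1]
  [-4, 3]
e^{tA} =
  [-2*t*exp(t) + exp(t), t*exp(t)]
  [-4*t*exp(t), 2*t*exp(t) + exp(t)]

Strategy: write A = P · J · P⁻¹ where J is a Jordan canonical form, so e^{tA} = P · e^{tJ} · P⁻¹, and e^{tJ} can be computed block-by-block.

A has Jordan form
J =
  [1, 1]
  [0, 1]
(up to reordering of blocks).

Per-block formulas:
  For a 2×2 Jordan block J_2(1): exp(t · J_2(1)) = e^(1t)·(I + t·N), where N is the 2×2 nilpotent shift.

After assembling e^{tJ} and conjugating by P, we get:

e^{tA} =
  [-2*t*exp(t) + exp(t), t*exp(t)]
  [-4*t*exp(t), 2*t*exp(t) + exp(t)]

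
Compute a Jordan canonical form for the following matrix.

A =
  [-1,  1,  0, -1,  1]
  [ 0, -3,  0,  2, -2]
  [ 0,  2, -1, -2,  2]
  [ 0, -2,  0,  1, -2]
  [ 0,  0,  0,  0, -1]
J_2(-1) ⊕ J_1(-1) ⊕ J_1(-1) ⊕ J_1(-1)

The characteristic polynomial is
  det(x·I − A) = x^5 + 5*x^4 + 10*x^3 + 10*x^2 + 5*x + 1 = (x + 1)^5

Eigenvalues and multiplicities (the geometric multiplicity of λ is n − rank(A − λI), which equals the number of Jordan blocks for λ):
  λ = -1: algebraic multiplicity = 5, geometric multiplicity = 4

Determining the block sizes for each eigenvalue:
  λ = -1: 4 blocks summing to 5 forces exactly one block of size 2 and the rest size 1 → block sizes [2, 1, 1, 1]

Assembling the blocks gives a Jordan form
J =
  [-1,  1,  0,  0,  0]
  [ 0, -1,  0,  0,  0]
  [ 0,  0, -1,  0,  0]
  [ 0,  0,  0, -1,  0]
  [ 0,  0,  0,  0, -1]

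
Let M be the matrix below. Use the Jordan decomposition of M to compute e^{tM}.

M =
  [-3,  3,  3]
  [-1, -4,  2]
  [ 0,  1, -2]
e^{tM} =
  [-3*t^2*exp(-3*t)/2 + exp(-3*t), 3*t*exp(-3*t), 9*t^2*exp(-3*t)/2 + 3*t*exp(-3*t)]
  [t^2*exp(-3*t)/2 - t*exp(-3*t), -t*exp(-3*t) + exp(-3*t), -3*t^2*exp(-3*t)/2 + 2*t*exp(-3*t)]
  [-t^2*exp(-3*t)/2, t*exp(-3*t), 3*t^2*exp(-3*t)/2 + t*exp(-3*t) + exp(-3*t)]

Strategy: write M = P · J · P⁻¹ where J is a Jordan canonical form, so e^{tM} = P · e^{tJ} · P⁻¹, and e^{tJ} can be computed block-by-block.

M has Jordan form
J =
  [-3,  1,  0]
  [ 0, -3,  1]
  [ 0,  0, -3]
(up to reordering of blocks).

Per-block formulas:
  For a 3×3 Jordan block J_3(-3): exp(t · J_3(-3)) = e^(-3t)·(I + t·N + (t^2/2)·N^2), where N is the 3×3 nilpotent shift.

After assembling e^{tJ} and conjugating by P, we get:

e^{tM} =
  [-3*t^2*exp(-3*t)/2 + exp(-3*t), 3*t*exp(-3*t), 9*t^2*exp(-3*t)/2 + 3*t*exp(-3*t)]
  [t^2*exp(-3*t)/2 - t*exp(-3*t), -t*exp(-3*t) + exp(-3*t), -3*t^2*exp(-3*t)/2 + 2*t*exp(-3*t)]
  [-t^2*exp(-3*t)/2, t*exp(-3*t), 3*t^2*exp(-3*t)/2 + t*exp(-3*t) + exp(-3*t)]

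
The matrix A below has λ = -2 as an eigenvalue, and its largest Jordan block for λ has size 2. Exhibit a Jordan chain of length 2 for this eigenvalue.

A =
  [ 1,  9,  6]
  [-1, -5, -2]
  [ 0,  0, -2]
A Jordan chain for λ = -2 of length 2:
v_1 = (3, -1, 0)ᵀ
v_2 = (1, 0, 0)ᵀ

Let N = A − (-2)·I. We want v_2 with N^2 v_2 = 0 but N^1 v_2 ≠ 0; then v_{j-1} := N · v_j for j = 2, …, 2.

Pick v_2 = (1, 0, 0)ᵀ.
Then v_1 = N · v_2 = (3, -1, 0)ᵀ.

Sanity check: (A − (-2)·I) v_1 = (0, 0, 0)ᵀ = 0. ✓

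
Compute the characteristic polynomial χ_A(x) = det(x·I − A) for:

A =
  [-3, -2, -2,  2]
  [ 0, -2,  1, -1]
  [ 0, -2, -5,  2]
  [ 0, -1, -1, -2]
x^4 + 12*x^3 + 54*x^2 + 108*x + 81

Expanding det(x·I − A) (e.g. by cofactor expansion or by noting that A is similar to its Jordan form J, which has the same characteristic polynomial as A) gives
  χ_A(x) = x^4 + 12*x^3 + 54*x^2 + 108*x + 81
which factors as (x + 3)^4. The eigenvalues (with algebraic multiplicities) are λ = -3 with multiplicity 4.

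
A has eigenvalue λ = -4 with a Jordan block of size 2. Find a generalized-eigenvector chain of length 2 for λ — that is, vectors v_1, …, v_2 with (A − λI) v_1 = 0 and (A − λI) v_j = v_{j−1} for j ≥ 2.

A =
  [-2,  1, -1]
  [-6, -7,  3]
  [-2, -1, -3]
A Jordan chain for λ = -4 of length 2:
v_1 = (2, -6, -2)ᵀ
v_2 = (1, 0, 0)ᵀ

Let N = A − (-4)·I. We want v_2 with N^2 v_2 = 0 but N^1 v_2 ≠ 0; then v_{j-1} := N · v_j for j = 2, …, 2.

Pick v_2 = (1, 0, 0)ᵀ.
Then v_1 = N · v_2 = (2, -6, -2)ᵀ.

Sanity check: (A − (-4)·I) v_1 = (0, 0, 0)ᵀ = 0. ✓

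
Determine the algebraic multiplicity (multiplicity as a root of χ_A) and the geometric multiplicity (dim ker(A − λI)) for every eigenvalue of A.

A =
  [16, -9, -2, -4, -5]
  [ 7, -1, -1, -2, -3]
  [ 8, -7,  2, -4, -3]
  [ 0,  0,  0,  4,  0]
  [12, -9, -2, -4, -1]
λ = 4: alg = 5, geom = 3

Step 1 — factor the characteristic polynomial to read off the algebraic multiplicities:
  χ_A(x) = (x - 4)^5

Step 2 — compute geometric multiplicities via the rank-nullity identity g(λ) = n − rank(A − λI):
  rank(A − (4)·I) = 2, so dim ker(A − (4)·I) = n − 2 = 3

Summary:
  λ = 4: algebraic multiplicity = 5, geometric multiplicity = 3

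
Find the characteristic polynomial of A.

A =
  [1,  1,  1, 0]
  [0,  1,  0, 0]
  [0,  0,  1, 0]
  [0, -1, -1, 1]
x^4 - 4*x^3 + 6*x^2 - 4*x + 1

Expanding det(x·I − A) (e.g. by cofactor expansion or by noting that A is similar to its Jordan form J, which has the same characteristic polynomial as A) gives
  χ_A(x) = x^4 - 4*x^3 + 6*x^2 - 4*x + 1
which factors as (x - 1)^4. The eigenvalues (with algebraic multiplicities) are λ = 1 with multiplicity 4.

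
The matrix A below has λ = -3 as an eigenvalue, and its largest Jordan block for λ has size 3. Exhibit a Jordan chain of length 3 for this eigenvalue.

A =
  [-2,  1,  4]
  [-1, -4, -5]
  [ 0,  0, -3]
A Jordan chain for λ = -3 of length 3:
v_1 = (-1, 1, 0)ᵀ
v_2 = (4, -5, 0)ᵀ
v_3 = (0, 0, 1)ᵀ

Let N = A − (-3)·I. We want v_3 with N^3 v_3 = 0 but N^2 v_3 ≠ 0; then v_{j-1} := N · v_j for j = 3, …, 2.

Pick v_3 = (0, 0, 1)ᵀ.
Then v_2 = N · v_3 = (4, -5, 0)ᵀ.
Then v_1 = N · v_2 = (-1, 1, 0)ᵀ.

Sanity check: (A − (-3)·I) v_1 = (0, 0, 0)ᵀ = 0. ✓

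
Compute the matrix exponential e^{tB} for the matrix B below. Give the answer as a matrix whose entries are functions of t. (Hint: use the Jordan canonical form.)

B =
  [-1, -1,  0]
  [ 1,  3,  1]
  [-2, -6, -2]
e^{tB} =
  [1 - t, -t^2 - t, -t^2/2]
  [t, t^2 + 3*t + 1, t^2/2 + t]
  [-2*t, -2*t^2 - 6*t, -t^2 - 2*t + 1]

Strategy: write B = P · J · P⁻¹ where J is a Jordan canonical form, so e^{tB} = P · e^{tJ} · P⁻¹, and e^{tJ} can be computed block-by-block.

B has Jordan form
J =
  [0, 1, 0]
  [0, 0, 1]
  [0, 0, 0]
(up to reordering of blocks).

Per-block formulas:
  For a 3×3 Jordan block J_3(0): exp(t · J_3(0)) = e^(0t)·(I + t·N + (t^2/2)·N^2), where N is the 3×3 nilpotent shift.

After assembling e^{tJ} and conjugating by P, we get:

e^{tB} =
  [1 - t, -t^2 - t, -t^2/2]
  [t, t^2 + 3*t + 1, t^2/2 + t]
  [-2*t, -2*t^2 - 6*t, -t^2 - 2*t + 1]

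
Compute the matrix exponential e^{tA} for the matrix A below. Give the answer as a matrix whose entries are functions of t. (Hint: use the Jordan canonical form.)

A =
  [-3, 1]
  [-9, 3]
e^{tA} =
  [1 - 3*t, t]
  [-9*t, 3*t + 1]

Strategy: write A = P · J · P⁻¹ where J is a Jordan canonical form, so e^{tA} = P · e^{tJ} · P⁻¹, and e^{tJ} can be computed block-by-block.

A has Jordan form
J =
  [0, 1]
  [0, 0]
(up to reordering of blocks).

Per-block formulas:
  For a 2×2 Jordan block J_2(0): exp(t · J_2(0)) = e^(0t)·(I + t·N), where N is the 2×2 nilpotent shift.

After assembling e^{tJ} and conjugating by P, we get:

e^{tA} =
  [1 - 3*t, t]
  [-9*t, 3*t + 1]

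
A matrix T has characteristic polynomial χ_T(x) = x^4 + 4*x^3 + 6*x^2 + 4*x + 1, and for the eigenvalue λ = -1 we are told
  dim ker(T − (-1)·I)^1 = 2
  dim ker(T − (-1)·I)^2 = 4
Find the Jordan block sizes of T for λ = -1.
Block sizes for λ = -1: [2, 2]

From the dimensions of kernels of powers, the number of Jordan blocks of size at least j is d_j − d_{j−1} where d_j = dim ker(N^j) (with d_0 = 0). Computing the differences gives [2, 2].
The number of blocks of size exactly k is (#blocks of size ≥ k) − (#blocks of size ≥ k + 1), so the partition is: 2 block(s) of size 2.
In nonincreasing order the block sizes are [2, 2].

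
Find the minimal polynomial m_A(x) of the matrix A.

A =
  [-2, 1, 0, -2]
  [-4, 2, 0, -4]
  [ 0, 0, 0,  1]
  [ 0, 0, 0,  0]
x^2

The characteristic polynomial is χ_A(x) = x^4, so the eigenvalues are known. The minimal polynomial is
  m_A(x) = Π_λ (x − λ)^{k_λ}
where k_λ is the size of the *largest* Jordan block for λ (equivalently, the smallest k with (A − λI)^k v = 0 for every generalised eigenvector v of λ).

  λ = 0: largest Jordan block has size 2, contributing (x − 0)^2

So m_A(x) = x^2 = x^2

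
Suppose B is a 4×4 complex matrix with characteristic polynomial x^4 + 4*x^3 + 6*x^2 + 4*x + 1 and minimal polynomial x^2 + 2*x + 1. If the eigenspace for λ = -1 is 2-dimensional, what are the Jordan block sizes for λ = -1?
Block sizes for λ = -1: [2, 2]

Step 1 — from the characteristic polynomial, algebraic multiplicity of λ = -1 is 4. From dim ker(B − (-1)·I) = 2, there are exactly 2 Jordan blocks for λ = -1.
Step 2 — from the minimal polynomial, the factor (x + 1)^2 tells us the largest block for λ = -1 has size 2.
Step 3 — with total size 4, 2 blocks, and largest block 2, the block sizes (in nonincreasing order) are [2, 2].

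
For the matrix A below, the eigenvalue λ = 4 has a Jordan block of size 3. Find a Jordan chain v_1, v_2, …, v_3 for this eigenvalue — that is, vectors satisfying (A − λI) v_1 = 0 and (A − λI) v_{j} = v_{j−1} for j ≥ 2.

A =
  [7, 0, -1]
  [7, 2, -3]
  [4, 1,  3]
A Jordan chain for λ = 4 of length 3:
v_1 = (5, -5, 15)ᵀ
v_2 = (3, 7, 4)ᵀ
v_3 = (1, 0, 0)ᵀ

Let N = A − (4)·I. We want v_3 with N^3 v_3 = 0 but N^2 v_3 ≠ 0; then v_{j-1} := N · v_j for j = 3, …, 2.

Pick v_3 = (1, 0, 0)ᵀ.
Then v_2 = N · v_3 = (3, 7, 4)ᵀ.
Then v_1 = N · v_2 = (5, -5, 15)ᵀ.

Sanity check: (A − (4)·I) v_1 = (0, 0, 0)ᵀ = 0. ✓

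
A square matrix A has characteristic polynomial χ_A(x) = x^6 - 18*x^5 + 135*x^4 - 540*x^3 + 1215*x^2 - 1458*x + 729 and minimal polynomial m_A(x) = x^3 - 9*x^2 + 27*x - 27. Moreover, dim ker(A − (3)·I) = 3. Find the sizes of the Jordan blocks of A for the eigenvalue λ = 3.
Block sizes for λ = 3: [3, 2, 1]

Step 1 — from the characteristic polynomial, algebraic multiplicity of λ = 3 is 6. From dim ker(A − (3)·I) = 3, there are exactly 3 Jordan blocks for λ = 3.
Step 2 — from the minimal polynomial, the factor (x − 3)^3 tells us the largest block for λ = 3 has size 3.
Step 3 — with total size 6, 3 blocks, and largest block 3, the block sizes (in nonincreasing order) are [3, 2, 1].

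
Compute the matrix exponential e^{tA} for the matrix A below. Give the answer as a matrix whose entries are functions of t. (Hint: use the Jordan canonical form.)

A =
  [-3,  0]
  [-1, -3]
e^{tA} =
  [exp(-3*t), 0]
  [-t*exp(-3*t), exp(-3*t)]

Strategy: write A = P · J · P⁻¹ where J is a Jordan canonical form, so e^{tA} = P · e^{tJ} · P⁻¹, and e^{tJ} can be computed block-by-block.

A has Jordan form
J =
  [-3,  1]
  [ 0, -3]
(up to reordering of blocks).

Per-block formulas:
  For a 2×2 Jordan block J_2(-3): exp(t · J_2(-3)) = e^(-3t)·(I + t·N), where N is the 2×2 nilpotent shift.

After assembling e^{tJ} and conjugating by P, we get:

e^{tA} =
  [exp(-3*t), 0]
  [-t*exp(-3*t), exp(-3*t)]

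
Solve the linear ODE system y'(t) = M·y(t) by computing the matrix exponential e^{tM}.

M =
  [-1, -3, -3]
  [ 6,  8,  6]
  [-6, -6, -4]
e^{tM} =
  [exp(-t), -exp(2*t) + exp(-t), -exp(2*t) + exp(-t)]
  [2*exp(2*t) - 2*exp(-t), 3*exp(2*t) - 2*exp(-t), 2*exp(2*t) - 2*exp(-t)]
  [-2*exp(2*t) + 2*exp(-t), -2*exp(2*t) + 2*exp(-t), -exp(2*t) + 2*exp(-t)]

Strategy: write M = P · J · P⁻¹ where J is a Jordan canonical form, so e^{tM} = P · e^{tJ} · P⁻¹, and e^{tJ} can be computed block-by-block.

M has Jordan form
J =
  [-1, 0, 0]
  [ 0, 2, 0]
  [ 0, 0, 2]
(up to reordering of blocks).

Per-block formulas:
  For a 1×1 block at λ = 2: exp(t · [2]) = [e^(2t)].
  For a 1×1 block at λ = -1: exp(t · [-1]) = [e^(-1t)].

After assembling e^{tJ} and conjugating by P, we get:

e^{tM} =
  [exp(-t), -exp(2*t) + exp(-t), -exp(2*t) + exp(-t)]
  [2*exp(2*t) - 2*exp(-t), 3*exp(2*t) - 2*exp(-t), 2*exp(2*t) - 2*exp(-t)]
  [-2*exp(2*t) + 2*exp(-t), -2*exp(2*t) + 2*exp(-t), -exp(2*t) + 2*exp(-t)]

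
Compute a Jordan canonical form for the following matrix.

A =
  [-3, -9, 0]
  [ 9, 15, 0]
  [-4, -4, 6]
J_2(6) ⊕ J_1(6)

The characteristic polynomial is
  det(x·I − A) = x^3 - 18*x^2 + 108*x - 216 = (x - 6)^3

Eigenvalues and multiplicities (the geometric multiplicity of λ is n − rank(A − λI), which equals the number of Jordan blocks for λ):
  λ = 6: algebraic multiplicity = 3, geometric multiplicity = 2

Determining the block sizes for each eigenvalue:
  λ = 6: 2 blocks summing to 3 forces exactly one block of size 2 and the rest size 1 → block sizes [2, 1]

Assembling the blocks gives a Jordan form
J =
  [6, 1, 0]
  [0, 6, 0]
  [0, 0, 6]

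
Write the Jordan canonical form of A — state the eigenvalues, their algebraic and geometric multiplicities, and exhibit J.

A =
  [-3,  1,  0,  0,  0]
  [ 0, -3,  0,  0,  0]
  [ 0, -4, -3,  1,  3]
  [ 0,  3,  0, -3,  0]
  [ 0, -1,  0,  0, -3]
J_2(-3) ⊕ J_2(-3) ⊕ J_1(-3)

The characteristic polynomial is
  det(x·I − A) = x^5 + 15*x^4 + 90*x^3 + 270*x^2 + 405*x + 243 = (x + 3)^5

Eigenvalues and multiplicities (the geometric multiplicity of λ is n − rank(A − λI), which equals the number of Jordan blocks for λ):
  λ = -3: algebraic multiplicity = 5, geometric multiplicity = 3

Determining the block sizes for each eigenvalue:
  λ = -3: with am = 5 and gm = 3, the partition is not yet determined (e.g. several partitions of 5 into 3 parts exist). Let N = A − (-3)·I. Computing rank(N^1) = 2, rank(N^2) = 0; the number of blocks of size ≥ j is rank(N^{j−1}) − rank(N^j), giving [3, 2]. So we have 2 block(s) of size 2, 1 block(s) of size 1 → block sizes [2, 2, 1]

Assembling the blocks gives a Jordan form
J =
  [-3,  1,  0,  0,  0]
  [ 0, -3,  0,  0,  0]
  [ 0,  0, -3,  1,  0]
  [ 0,  0,  0, -3,  0]
  [ 0,  0,  0,  0, -3]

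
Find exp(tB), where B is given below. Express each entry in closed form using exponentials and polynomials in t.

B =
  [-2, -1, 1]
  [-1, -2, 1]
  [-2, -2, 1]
e^{tB} =
  [-t*exp(-t) + exp(-t), -t*exp(-t), t*exp(-t)]
  [-t*exp(-t), -t*exp(-t) + exp(-t), t*exp(-t)]
  [-2*t*exp(-t), -2*t*exp(-t), 2*t*exp(-t) + exp(-t)]

Strategy: write B = P · J · P⁻¹ where J is a Jordan canonical form, so e^{tB} = P · e^{tJ} · P⁻¹, and e^{tJ} can be computed block-by-block.

B has Jordan form
J =
  [-1,  1,  0]
  [ 0, -1,  0]
  [ 0,  0, -1]
(up to reordering of blocks).

Per-block formulas:
  For a 2×2 Jordan block J_2(-1): exp(t · J_2(-1)) = e^(-1t)·(I + t·N), where N is the 2×2 nilpotent shift.
  For a 1×1 block at λ = -1: exp(t · [-1]) = [e^(-1t)].

After assembling e^{tJ} and conjugating by P, we get:

e^{tB} =
  [-t*exp(-t) + exp(-t), -t*exp(-t), t*exp(-t)]
  [-t*exp(-t), -t*exp(-t) + exp(-t), t*exp(-t)]
  [-2*t*exp(-t), -2*t*exp(-t), 2*t*exp(-t) + exp(-t)]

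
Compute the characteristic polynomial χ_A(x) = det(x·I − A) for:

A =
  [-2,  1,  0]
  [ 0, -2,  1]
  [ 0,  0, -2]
x^3 + 6*x^2 + 12*x + 8

Expanding det(x·I − A) (e.g. by cofactor expansion or by noting that A is similar to its Jordan form J, which has the same characteristic polynomial as A) gives
  χ_A(x) = x^3 + 6*x^2 + 12*x + 8
which factors as (x + 2)^3. The eigenvalues (with algebraic multiplicities) are λ = -2 with multiplicity 3.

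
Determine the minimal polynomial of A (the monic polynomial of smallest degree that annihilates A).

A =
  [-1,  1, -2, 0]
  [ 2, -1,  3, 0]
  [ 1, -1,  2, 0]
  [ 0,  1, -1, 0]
x^3

The characteristic polynomial is χ_A(x) = x^4, so the eigenvalues are known. The minimal polynomial is
  m_A(x) = Π_λ (x − λ)^{k_λ}
where k_λ is the size of the *largest* Jordan block for λ (equivalently, the smallest k with (A − λI)^k v = 0 for every generalised eigenvector v of λ).

  λ = 0: largest Jordan block has size 3, contributing (x − 0)^3

So m_A(x) = x^3 = x^3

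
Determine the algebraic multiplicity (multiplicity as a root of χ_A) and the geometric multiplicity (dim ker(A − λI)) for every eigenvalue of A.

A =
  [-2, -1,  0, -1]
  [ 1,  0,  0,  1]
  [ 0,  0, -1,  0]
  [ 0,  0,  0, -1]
λ = -1: alg = 4, geom = 3

Step 1 — factor the characteristic polynomial to read off the algebraic multiplicities:
  χ_A(x) = (x + 1)^4

Step 2 — compute geometric multiplicities via the rank-nullity identity g(λ) = n − rank(A − λI):
  rank(A − (-1)·I) = 1, so dim ker(A − (-1)·I) = n − 1 = 3

Summary:
  λ = -1: algebraic multiplicity = 4, geometric multiplicity = 3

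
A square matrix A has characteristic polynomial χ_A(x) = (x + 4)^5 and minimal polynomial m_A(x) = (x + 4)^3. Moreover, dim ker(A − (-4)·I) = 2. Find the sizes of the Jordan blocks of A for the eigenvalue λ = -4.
Block sizes for λ = -4: [3, 2]

Step 1 — from the characteristic polynomial, algebraic multiplicity of λ = -4 is 5. From dim ker(A − (-4)·I) = 2, there are exactly 2 Jordan blocks for λ = -4.
Step 2 — from the minimal polynomial, the factor (x + 4)^3 tells us the largest block for λ = -4 has size 3.
Step 3 — with total size 5, 2 blocks, and largest block 3, the block sizes (in nonincreasing order) are [3, 2].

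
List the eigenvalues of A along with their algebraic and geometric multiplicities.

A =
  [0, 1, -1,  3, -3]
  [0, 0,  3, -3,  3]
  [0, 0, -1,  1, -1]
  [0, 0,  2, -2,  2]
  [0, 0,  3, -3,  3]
λ = 0: alg = 5, geom = 3

Step 1 — factor the characteristic polynomial to read off the algebraic multiplicities:
  χ_A(x) = x^5

Step 2 — compute geometric multiplicities via the rank-nullity identity g(λ) = n − rank(A − λI):
  rank(A − (0)·I) = 2, so dim ker(A − (0)·I) = n − 2 = 3

Summary:
  λ = 0: algebraic multiplicity = 5, geometric multiplicity = 3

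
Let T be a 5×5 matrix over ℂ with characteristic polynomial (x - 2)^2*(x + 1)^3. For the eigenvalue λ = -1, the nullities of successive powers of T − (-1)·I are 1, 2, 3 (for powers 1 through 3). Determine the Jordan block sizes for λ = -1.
Block sizes for λ = -1: [3]

From the dimensions of kernels of powers, the number of Jordan blocks of size at least j is d_j − d_{j−1} where d_j = dim ker(N^j) (with d_0 = 0). Computing the differences gives [1, 1, 1].
The number of blocks of size exactly k is (#blocks of size ≥ k) − (#blocks of size ≥ k + 1), so the partition is: 1 block(s) of size 3.
In nonincreasing order the block sizes are [3].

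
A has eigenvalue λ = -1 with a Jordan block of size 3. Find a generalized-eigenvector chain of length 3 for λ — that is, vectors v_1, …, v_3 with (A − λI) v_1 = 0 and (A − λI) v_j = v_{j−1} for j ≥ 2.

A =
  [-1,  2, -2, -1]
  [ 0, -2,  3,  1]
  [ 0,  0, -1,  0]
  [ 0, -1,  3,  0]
A Jordan chain for λ = -1 of length 3:
v_1 = (-1, 0, 0, 0)ᵀ
v_2 = (2, -1, 0, -1)ᵀ
v_3 = (0, 1, 0, 0)ᵀ

Let N = A − (-1)·I. We want v_3 with N^3 v_3 = 0 but N^2 v_3 ≠ 0; then v_{j-1} := N · v_j for j = 3, …, 2.

Pick v_3 = (0, 1, 0, 0)ᵀ.
Then v_2 = N · v_3 = (2, -1, 0, -1)ᵀ.
Then v_1 = N · v_2 = (-1, 0, 0, 0)ᵀ.

Sanity check: (A − (-1)·I) v_1 = (0, 0, 0, 0)ᵀ = 0. ✓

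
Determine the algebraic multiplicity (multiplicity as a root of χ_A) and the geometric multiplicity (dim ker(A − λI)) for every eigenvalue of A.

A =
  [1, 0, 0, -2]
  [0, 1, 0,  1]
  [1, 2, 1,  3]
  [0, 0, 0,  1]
λ = 1: alg = 4, geom = 2

Step 1 — factor the characteristic polynomial to read off the algebraic multiplicities:
  χ_A(x) = (x - 1)^4

Step 2 — compute geometric multiplicities via the rank-nullity identity g(λ) = n − rank(A − λI):
  rank(A − (1)·I) = 2, so dim ker(A − (1)·I) = n − 2 = 2

Summary:
  λ = 1: algebraic multiplicity = 4, geometric multiplicity = 2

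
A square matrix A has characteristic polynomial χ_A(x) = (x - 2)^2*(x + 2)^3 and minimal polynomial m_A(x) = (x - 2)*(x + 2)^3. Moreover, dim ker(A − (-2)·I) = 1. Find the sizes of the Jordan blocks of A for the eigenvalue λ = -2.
Block sizes for λ = -2: [3]

Step 1 — from the characteristic polynomial, algebraic multiplicity of λ = -2 is 3. From dim ker(A − (-2)·I) = 1, there are exactly 1 Jordan blocks for λ = -2.
Step 2 — from the minimal polynomial, the factor (x + 2)^3 tells us the largest block for λ = -2 has size 3.
Step 3 — with total size 3, 1 blocks, and largest block 3, the block sizes (in nonincreasing order) are [3].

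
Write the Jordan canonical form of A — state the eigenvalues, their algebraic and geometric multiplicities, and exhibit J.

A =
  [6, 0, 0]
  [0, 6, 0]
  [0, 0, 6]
J_1(6) ⊕ J_1(6) ⊕ J_1(6)

The characteristic polynomial is
  det(x·I − A) = x^3 - 18*x^2 + 108*x - 216 = (x - 6)^3

Eigenvalues and multiplicities (the geometric multiplicity of λ is n − rank(A − λI), which equals the number of Jordan blocks for λ):
  λ = 6: algebraic multiplicity = 3, geometric multiplicity = 3

Determining the block sizes for each eigenvalue:
  λ = 6: gm = am = 3, so every block has size 1 → block sizes [1, 1, 1]

Assembling the blocks gives a Jordan form
J =
  [6, 0, 0]
  [0, 6, 0]
  [0, 0, 6]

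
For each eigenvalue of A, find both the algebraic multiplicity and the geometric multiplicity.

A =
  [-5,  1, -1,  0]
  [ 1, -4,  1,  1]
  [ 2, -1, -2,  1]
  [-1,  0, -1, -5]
λ = -4: alg = 4, geom = 2

Step 1 — factor the characteristic polynomial to read off the algebraic multiplicities:
  χ_A(x) = (x + 4)^4

Step 2 — compute geometric multiplicities via the rank-nullity identity g(λ) = n − rank(A − λI):
  rank(A − (-4)·I) = 2, so dim ker(A − (-4)·I) = n − 2 = 2

Summary:
  λ = -4: algebraic multiplicity = 4, geometric multiplicity = 2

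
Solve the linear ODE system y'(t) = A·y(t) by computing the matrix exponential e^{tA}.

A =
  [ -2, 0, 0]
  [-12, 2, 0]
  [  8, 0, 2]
e^{tA} =
  [exp(-2*t), 0, 0]
  [-3*exp(2*t) + 3*exp(-2*t), exp(2*t), 0]
  [2*exp(2*t) - 2*exp(-2*t), 0, exp(2*t)]

Strategy: write A = P · J · P⁻¹ where J is a Jordan canonical form, so e^{tA} = P · e^{tJ} · P⁻¹, and e^{tJ} can be computed block-by-block.

A has Jordan form
J =
  [-2, 0, 0]
  [ 0, 2, 0]
  [ 0, 0, 2]
(up to reordering of blocks).

Per-block formulas:
  For a 1×1 block at λ = 2: exp(t · [2]) = [e^(2t)].
  For a 1×1 block at λ = -2: exp(t · [-2]) = [e^(-2t)].

After assembling e^{tJ} and conjugating by P, we get:

e^{tA} =
  [exp(-2*t), 0, 0]
  [-3*exp(2*t) + 3*exp(-2*t), exp(2*t), 0]
  [2*exp(2*t) - 2*exp(-2*t), 0, exp(2*t)]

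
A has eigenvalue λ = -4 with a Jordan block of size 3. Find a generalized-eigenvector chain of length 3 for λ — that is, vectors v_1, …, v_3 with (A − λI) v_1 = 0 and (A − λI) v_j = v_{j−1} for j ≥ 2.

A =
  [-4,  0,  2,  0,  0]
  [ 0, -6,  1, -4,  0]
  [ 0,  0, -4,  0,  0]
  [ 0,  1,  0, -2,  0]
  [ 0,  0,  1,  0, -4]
A Jordan chain for λ = -4 of length 3:
v_1 = (0, -2, 0, 1, 0)ᵀ
v_2 = (2, 1, 0, 0, 1)ᵀ
v_3 = (0, 0, 1, 0, 0)ᵀ

Let N = A − (-4)·I. We want v_3 with N^3 v_3 = 0 but N^2 v_3 ≠ 0; then v_{j-1} := N · v_j for j = 3, …, 2.

Pick v_3 = (0, 0, 1, 0, 0)ᵀ.
Then v_2 = N · v_3 = (2, 1, 0, 0, 1)ᵀ.
Then v_1 = N · v_2 = (0, -2, 0, 1, 0)ᵀ.

Sanity check: (A − (-4)·I) v_1 = (0, 0, 0, 0, 0)ᵀ = 0. ✓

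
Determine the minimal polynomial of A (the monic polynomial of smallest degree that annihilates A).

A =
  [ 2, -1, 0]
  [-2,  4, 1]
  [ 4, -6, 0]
x^3 - 6*x^2 + 12*x - 8

The characteristic polynomial is χ_A(x) = (x - 2)^3, so the eigenvalues are known. The minimal polynomial is
  m_A(x) = Π_λ (x − λ)^{k_λ}
where k_λ is the size of the *largest* Jordan block for λ (equivalently, the smallest k with (A − λI)^k v = 0 for every generalised eigenvector v of λ).

  λ = 2: largest Jordan block has size 3, contributing (x − 2)^3

So m_A(x) = (x - 2)^3 = x^3 - 6*x^2 + 12*x - 8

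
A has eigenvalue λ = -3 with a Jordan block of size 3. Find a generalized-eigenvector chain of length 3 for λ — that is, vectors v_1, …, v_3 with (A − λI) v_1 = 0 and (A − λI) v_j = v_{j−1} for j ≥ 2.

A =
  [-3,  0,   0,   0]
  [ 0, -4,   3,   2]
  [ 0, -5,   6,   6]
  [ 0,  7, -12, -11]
A Jordan chain for λ = -3 of length 3:
v_1 = (0, 0, 2, -3)ᵀ
v_2 = (0, -1, -5, 7)ᵀ
v_3 = (0, 1, 0, 0)ᵀ

Let N = A − (-3)·I. We want v_3 with N^3 v_3 = 0 but N^2 v_3 ≠ 0; then v_{j-1} := N · v_j for j = 3, …, 2.

Pick v_3 = (0, 1, 0, 0)ᵀ.
Then v_2 = N · v_3 = (0, -1, -5, 7)ᵀ.
Then v_1 = N · v_2 = (0, 0, 2, -3)ᵀ.

Sanity check: (A − (-3)·I) v_1 = (0, 0, 0, 0)ᵀ = 0. ✓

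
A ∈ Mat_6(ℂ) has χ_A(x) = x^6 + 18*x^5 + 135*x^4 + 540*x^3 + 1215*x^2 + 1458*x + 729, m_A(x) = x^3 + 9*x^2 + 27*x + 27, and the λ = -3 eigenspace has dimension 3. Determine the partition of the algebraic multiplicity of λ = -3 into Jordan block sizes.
Block sizes for λ = -3: [3, 2, 1]

Step 1 — from the characteristic polynomial, algebraic multiplicity of λ = -3 is 6. From dim ker(A − (-3)·I) = 3, there are exactly 3 Jordan blocks for λ = -3.
Step 2 — from the minimal polynomial, the factor (x + 3)^3 tells us the largest block for λ = -3 has size 3.
Step 3 — with total size 6, 3 blocks, and largest block 3, the block sizes (in nonincreasing order) are [3, 2, 1].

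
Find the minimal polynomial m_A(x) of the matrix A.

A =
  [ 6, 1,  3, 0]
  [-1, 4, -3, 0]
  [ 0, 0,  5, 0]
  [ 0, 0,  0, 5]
x^2 - 10*x + 25

The characteristic polynomial is χ_A(x) = (x - 5)^4, so the eigenvalues are known. The minimal polynomial is
  m_A(x) = Π_λ (x − λ)^{k_λ}
where k_λ is the size of the *largest* Jordan block for λ (equivalently, the smallest k with (A − λI)^k v = 0 for every generalised eigenvector v of λ).

  λ = 5: largest Jordan block has size 2, contributing (x − 5)^2

So m_A(x) = (x - 5)^2 = x^2 - 10*x + 25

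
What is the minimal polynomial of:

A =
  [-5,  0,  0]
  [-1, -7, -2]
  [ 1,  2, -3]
x^2 + 10*x + 25

The characteristic polynomial is χ_A(x) = (x + 5)^3, so the eigenvalues are known. The minimal polynomial is
  m_A(x) = Π_λ (x − λ)^{k_λ}
where k_λ is the size of the *largest* Jordan block for λ (equivalently, the smallest k with (A − λI)^k v = 0 for every generalised eigenvector v of λ).

  λ = -5: largest Jordan block has size 2, contributing (x + 5)^2

So m_A(x) = (x + 5)^2 = x^2 + 10*x + 25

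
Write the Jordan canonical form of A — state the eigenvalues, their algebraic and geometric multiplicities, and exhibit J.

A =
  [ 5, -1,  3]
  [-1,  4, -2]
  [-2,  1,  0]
J_3(3)

The characteristic polynomial is
  det(x·I − A) = x^3 - 9*x^2 + 27*x - 27 = (x - 3)^3

Eigenvalues and multiplicities (the geometric multiplicity of λ is n − rank(A − λI), which equals the number of Jordan blocks for λ):
  λ = 3: algebraic multiplicity = 3, geometric multiplicity = 1

Determining the block sizes for each eigenvalue:
  λ = 3: one block (gm = 1), so the single block has size am = 3 → block sizes [3]

Assembling the blocks gives a Jordan form
J =
  [3, 1, 0]
  [0, 3, 1]
  [0, 0, 3]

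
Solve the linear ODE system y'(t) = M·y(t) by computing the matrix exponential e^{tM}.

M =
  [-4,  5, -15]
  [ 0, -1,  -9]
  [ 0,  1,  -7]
e^{tM} =
  [exp(-4*t), 5*t*exp(-4*t), -15*t*exp(-4*t)]
  [0, 3*t*exp(-4*t) + exp(-4*t), -9*t*exp(-4*t)]
  [0, t*exp(-4*t), -3*t*exp(-4*t) + exp(-4*t)]

Strategy: write M = P · J · P⁻¹ where J is a Jordan canonical form, so e^{tM} = P · e^{tJ} · P⁻¹, and e^{tJ} can be computed block-by-block.

M has Jordan form
J =
  [-4,  1,  0]
  [ 0, -4,  0]
  [ 0,  0, -4]
(up to reordering of blocks).

Per-block formulas:
  For a 2×2 Jordan block J_2(-4): exp(t · J_2(-4)) = e^(-4t)·(I + t·N), where N is the 2×2 nilpotent shift.
  For a 1×1 block at λ = -4: exp(t · [-4]) = [e^(-4t)].

After assembling e^{tJ} and conjugating by P, we get:

e^{tM} =
  [exp(-4*t), 5*t*exp(-4*t), -15*t*exp(-4*t)]
  [0, 3*t*exp(-4*t) + exp(-4*t), -9*t*exp(-4*t)]
  [0, t*exp(-4*t), -3*t*exp(-4*t) + exp(-4*t)]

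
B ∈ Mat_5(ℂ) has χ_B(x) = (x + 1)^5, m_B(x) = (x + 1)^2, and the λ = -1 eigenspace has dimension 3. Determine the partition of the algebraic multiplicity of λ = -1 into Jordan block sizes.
Block sizes for λ = -1: [2, 2, 1]

Step 1 — from the characteristic polynomial, algebraic multiplicity of λ = -1 is 5. From dim ker(B − (-1)·I) = 3, there are exactly 3 Jordan blocks for λ = -1.
Step 2 — from the minimal polynomial, the factor (x + 1)^2 tells us the largest block for λ = -1 has size 2.
Step 3 — with total size 5, 3 blocks, and largest block 2, the block sizes (in nonincreasing order) are [2, 2, 1].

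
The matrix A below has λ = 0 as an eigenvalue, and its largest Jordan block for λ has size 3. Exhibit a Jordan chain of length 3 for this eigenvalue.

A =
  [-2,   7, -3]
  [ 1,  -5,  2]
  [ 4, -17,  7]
A Jordan chain for λ = 0 of length 3:
v_1 = (-1, 1, 3)ᵀ
v_2 = (-2, 1, 4)ᵀ
v_3 = (1, 0, 0)ᵀ

Let N = A − (0)·I. We want v_3 with N^3 v_3 = 0 but N^2 v_3 ≠ 0; then v_{j-1} := N · v_j for j = 3, …, 2.

Pick v_3 = (1, 0, 0)ᵀ.
Then v_2 = N · v_3 = (-2, 1, 4)ᵀ.
Then v_1 = N · v_2 = (-1, 1, 3)ᵀ.

Sanity check: (A − (0)·I) v_1 = (0, 0, 0)ᵀ = 0. ✓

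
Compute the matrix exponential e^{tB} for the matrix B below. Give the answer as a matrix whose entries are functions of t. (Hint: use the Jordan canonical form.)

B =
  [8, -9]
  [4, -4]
e^{tB} =
  [6*t*exp(2*t) + exp(2*t), -9*t*exp(2*t)]
  [4*t*exp(2*t), -6*t*exp(2*t) + exp(2*t)]

Strategy: write B = P · J · P⁻¹ where J is a Jordan canonical form, so e^{tB} = P · e^{tJ} · P⁻¹, and e^{tJ} can be computed block-by-block.

B has Jordan form
J =
  [2, 1]
  [0, 2]
(up to reordering of blocks).

Per-block formulas:
  For a 2×2 Jordan block J_2(2): exp(t · J_2(2)) = e^(2t)·(I + t·N), where N is the 2×2 nilpotent shift.

After assembling e^{tJ} and conjugating by P, we get:

e^{tB} =
  [6*t*exp(2*t) + exp(2*t), -9*t*exp(2*t)]
  [4*t*exp(2*t), -6*t*exp(2*t) + exp(2*t)]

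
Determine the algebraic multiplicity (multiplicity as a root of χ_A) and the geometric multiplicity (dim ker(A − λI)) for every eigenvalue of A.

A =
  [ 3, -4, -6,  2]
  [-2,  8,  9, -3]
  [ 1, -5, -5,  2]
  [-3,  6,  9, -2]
λ = 1: alg = 4, geom = 2

Step 1 — factor the characteristic polynomial to read off the algebraic multiplicities:
  χ_A(x) = (x - 1)^4

Step 2 — compute geometric multiplicities via the rank-nullity identity g(λ) = n − rank(A − λI):
  rank(A − (1)·I) = 2, so dim ker(A − (1)·I) = n − 2 = 2

Summary:
  λ = 1: algebraic multiplicity = 4, geometric multiplicity = 2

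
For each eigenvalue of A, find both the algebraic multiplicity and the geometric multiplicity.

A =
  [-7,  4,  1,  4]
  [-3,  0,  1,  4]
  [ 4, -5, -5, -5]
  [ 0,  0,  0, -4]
λ = -4: alg = 4, geom = 2

Step 1 — factor the characteristic polynomial to read off the algebraic multiplicities:
  χ_A(x) = (x + 4)^4

Step 2 — compute geometric multiplicities via the rank-nullity identity g(λ) = n − rank(A − λI):
  rank(A − (-4)·I) = 2, so dim ker(A − (-4)·I) = n − 2 = 2

Summary:
  λ = -4: algebraic multiplicity = 4, geometric multiplicity = 2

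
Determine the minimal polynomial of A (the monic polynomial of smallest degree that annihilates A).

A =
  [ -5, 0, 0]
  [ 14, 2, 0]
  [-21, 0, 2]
x^2 + 3*x - 10

The characteristic polynomial is χ_A(x) = (x - 2)^2*(x + 5), so the eigenvalues are known. The minimal polynomial is
  m_A(x) = Π_λ (x − λ)^{k_λ}
where k_λ is the size of the *largest* Jordan block for λ (equivalently, the smallest k with (A − λI)^k v = 0 for every generalised eigenvector v of λ).

  λ = -5: largest Jordan block has size 1, contributing (x + 5)
  λ = 2: largest Jordan block has size 1, contributing (x − 2)

So m_A(x) = (x - 2)*(x + 5) = x^2 + 3*x - 10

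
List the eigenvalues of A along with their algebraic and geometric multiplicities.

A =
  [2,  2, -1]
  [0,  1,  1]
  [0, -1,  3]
λ = 2: alg = 3, geom = 1

Step 1 — factor the characteristic polynomial to read off the algebraic multiplicities:
  χ_A(x) = (x - 2)^3

Step 2 — compute geometric multiplicities via the rank-nullity identity g(λ) = n − rank(A − λI):
  rank(A − (2)·I) = 2, so dim ker(A − (2)·I) = n − 2 = 1

Summary:
  λ = 2: algebraic multiplicity = 3, geometric multiplicity = 1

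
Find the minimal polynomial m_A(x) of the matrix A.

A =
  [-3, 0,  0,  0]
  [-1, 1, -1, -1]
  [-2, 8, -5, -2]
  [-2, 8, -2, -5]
x^2 + 6*x + 9

The characteristic polynomial is χ_A(x) = (x + 3)^4, so the eigenvalues are known. The minimal polynomial is
  m_A(x) = Π_λ (x − λ)^{k_λ}
where k_λ is the size of the *largest* Jordan block for λ (equivalently, the smallest k with (A − λI)^k v = 0 for every generalised eigenvector v of λ).

  λ = -3: largest Jordan block has size 2, contributing (x + 3)^2

So m_A(x) = (x + 3)^2 = x^2 + 6*x + 9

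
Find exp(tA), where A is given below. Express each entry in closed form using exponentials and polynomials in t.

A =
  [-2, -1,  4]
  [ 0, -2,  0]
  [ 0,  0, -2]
e^{tA} =
  [exp(-2*t), -t*exp(-2*t), 4*t*exp(-2*t)]
  [0, exp(-2*t), 0]
  [0, 0, exp(-2*t)]

Strategy: write A = P · J · P⁻¹ where J is a Jordan canonical form, so e^{tA} = P · e^{tJ} · P⁻¹, and e^{tJ} can be computed block-by-block.

A has Jordan form
J =
  [-2,  1,  0]
  [ 0, -2,  0]
  [ 0,  0, -2]
(up to reordering of blocks).

Per-block formulas:
  For a 2×2 Jordan block J_2(-2): exp(t · J_2(-2)) = e^(-2t)·(I + t·N), where N is the 2×2 nilpotent shift.
  For a 1×1 block at λ = -2: exp(t · [-2]) = [e^(-2t)].

After assembling e^{tJ} and conjugating by P, we get:

e^{tA} =
  [exp(-2*t), -t*exp(-2*t), 4*t*exp(-2*t)]
  [0, exp(-2*t), 0]
  [0, 0, exp(-2*t)]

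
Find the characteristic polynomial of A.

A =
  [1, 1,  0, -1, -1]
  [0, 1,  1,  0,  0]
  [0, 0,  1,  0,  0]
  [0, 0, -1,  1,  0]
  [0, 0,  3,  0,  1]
x^5 - 5*x^4 + 10*x^3 - 10*x^2 + 5*x - 1

Expanding det(x·I − A) (e.g. by cofactor expansion or by noting that A is similar to its Jordan form J, which has the same characteristic polynomial as A) gives
  χ_A(x) = x^5 - 5*x^4 + 10*x^3 - 10*x^2 + 5*x - 1
which factors as (x - 1)^5. The eigenvalues (with algebraic multiplicities) are λ = 1 with multiplicity 5.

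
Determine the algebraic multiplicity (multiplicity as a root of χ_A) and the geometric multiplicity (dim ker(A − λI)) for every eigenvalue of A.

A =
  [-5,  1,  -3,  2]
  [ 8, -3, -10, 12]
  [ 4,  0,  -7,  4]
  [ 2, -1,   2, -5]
λ = -5: alg = 4, geom = 2

Step 1 — factor the characteristic polynomial to read off the algebraic multiplicities:
  χ_A(x) = (x + 5)^4

Step 2 — compute geometric multiplicities via the rank-nullity identity g(λ) = n − rank(A − λI):
  rank(A − (-5)·I) = 2, so dim ker(A − (-5)·I) = n − 2 = 2

Summary:
  λ = -5: algebraic multiplicity = 4, geometric multiplicity = 2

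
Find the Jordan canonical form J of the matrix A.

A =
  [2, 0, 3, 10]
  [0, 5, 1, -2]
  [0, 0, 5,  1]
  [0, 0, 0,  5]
J_1(2) ⊕ J_3(5)

The characteristic polynomial is
  det(x·I − A) = x^4 - 17*x^3 + 105*x^2 - 275*x + 250 = (x - 5)^3*(x - 2)

Eigenvalues and multiplicities (the geometric multiplicity of λ is n − rank(A − λI), which equals the number of Jordan blocks for λ):
  λ = 2: algebraic multiplicity = 1, geometric multiplicity = 1
  λ = 5: algebraic multiplicity = 3, geometric multiplicity = 1

Determining the block sizes for each eigenvalue:
  λ = 2: one block (gm = 1), so the single block has size am = 1 → block sizes [1]
  λ = 5: one block (gm = 1), so the single block has size am = 3 → block sizes [3]

Assembling the blocks gives a Jordan form
J =
  [2, 0, 0, 0]
  [0, 5, 1, 0]
  [0, 0, 5, 1]
  [0, 0, 0, 5]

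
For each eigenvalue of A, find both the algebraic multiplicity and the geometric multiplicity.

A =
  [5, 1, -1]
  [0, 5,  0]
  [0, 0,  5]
λ = 5: alg = 3, geom = 2

Step 1 — factor the characteristic polynomial to read off the algebraic multiplicities:
  χ_A(x) = (x - 5)^3

Step 2 — compute geometric multiplicities via the rank-nullity identity g(λ) = n − rank(A − λI):
  rank(A − (5)·I) = 1, so dim ker(A − (5)·I) = n − 1 = 2

Summary:
  λ = 5: algebraic multiplicity = 3, geometric multiplicity = 2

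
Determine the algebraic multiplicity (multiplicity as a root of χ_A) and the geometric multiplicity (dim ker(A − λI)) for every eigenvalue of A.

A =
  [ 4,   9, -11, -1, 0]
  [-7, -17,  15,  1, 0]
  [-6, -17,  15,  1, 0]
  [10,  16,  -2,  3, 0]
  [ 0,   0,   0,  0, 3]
λ = -4: alg = 1, geom = 1; λ = 3: alg = 4, geom = 2

Step 1 — factor the characteristic polynomial to read off the algebraic multiplicities:
  χ_A(x) = (x - 3)^4*(x + 4)

Step 2 — compute geometric multiplicities via the rank-nullity identity g(λ) = n − rank(A − λI):
  rank(A − (-4)·I) = 4, so dim ker(A − (-4)·I) = n − 4 = 1
  rank(A − (3)·I) = 3, so dim ker(A − (3)·I) = n − 3 = 2

Summary:
  λ = -4: algebraic multiplicity = 1, geometric multiplicity = 1
  λ = 3: algebraic multiplicity = 4, geometric multiplicity = 2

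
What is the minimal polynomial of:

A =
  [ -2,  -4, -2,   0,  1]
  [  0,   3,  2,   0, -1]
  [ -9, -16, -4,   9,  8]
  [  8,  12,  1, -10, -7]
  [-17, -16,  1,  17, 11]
x^5 + 2*x^4 - 6*x^3 - 20*x^2 - 19*x - 6

The characteristic polynomial is χ_A(x) = (x - 3)*(x + 1)^3*(x + 2), so the eigenvalues are known. The minimal polynomial is
  m_A(x) = Π_λ (x − λ)^{k_λ}
where k_λ is the size of the *largest* Jordan block for λ (equivalently, the smallest k with (A − λI)^k v = 0 for every generalised eigenvector v of λ).

  λ = -2: largest Jordan block has size 1, contributing (x + 2)
  λ = -1: largest Jordan block has size 3, contributing (x + 1)^3
  λ = 3: largest Jordan block has size 1, contributing (x − 3)

So m_A(x) = (x - 3)*(x + 1)^3*(x + 2) = x^5 + 2*x^4 - 6*x^3 - 20*x^2 - 19*x - 6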